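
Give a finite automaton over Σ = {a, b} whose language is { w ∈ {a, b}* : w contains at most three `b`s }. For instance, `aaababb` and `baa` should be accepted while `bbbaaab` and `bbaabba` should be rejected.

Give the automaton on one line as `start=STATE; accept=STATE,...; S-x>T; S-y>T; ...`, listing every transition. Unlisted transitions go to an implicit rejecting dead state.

Only the number of `b`s matters, and only up to 4. Make a chain S0 → S1 → S2 → S3 → S4 advanced by each `b` (with S4 absorbing); every other symbol self-loops. The accepting set is {S0, S1, S2, S3}.
5 states suffice.
        a   b  
>* S0   S0  S1 
 * S1   S1  S2 
 * S2   S2  S3 
 * S3   S3  S4 
   S4   S4  S4 
(> = start, * = accepting)

start=S0; accept=S0,S1,S2,S3; S0-a>S0; S0-b>S1; S1-a>S1; S1-b>S2; S2-a>S2; S2-b>S3; S3-a>S3; S3-b>S4; S4-a>S4; S4-b>S4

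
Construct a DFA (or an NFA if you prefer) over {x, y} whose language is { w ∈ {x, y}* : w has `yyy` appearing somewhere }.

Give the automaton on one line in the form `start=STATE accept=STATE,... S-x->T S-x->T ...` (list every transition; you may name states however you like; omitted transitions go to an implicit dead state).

States q0..q2 record the length of the longest prefix of `yyy` that matches the current input suffix. Reaching q3 means `yyy` has been seen, and we stay there forever. Accept from q3.
4 states suffice.
        x   y  
>  q0   q0  q1 
   q1   q0  q2 
   q2   q0  q3 
 * q3   q3  q3 
(> = start, * = accepting)

start=q0 accept=q3 q0-x->q0 q0-y->q1 q1-x->q0 q1-y->q2 q2-x->q0 q2-y->q3 q3-x->q3 q3-y->q3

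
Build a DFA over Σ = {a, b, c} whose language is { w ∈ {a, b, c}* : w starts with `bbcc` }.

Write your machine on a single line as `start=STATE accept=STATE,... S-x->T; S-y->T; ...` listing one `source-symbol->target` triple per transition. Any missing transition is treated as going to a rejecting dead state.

Check the first 4 symbols one by one: S0 through S3 record how many have matched `bbcc` so far; any wrong symbol goes to the dead state S5. After all 4 match we enter the accepting sink S4.
        a   b   c  
>  S0   S5  S1  S5 
   S1   S5  S2  S5 
   S2   S5  S5  S3 
   S3   S5  S5  S4 
 * S4   S4  S4  S4 
   S5   S5  S5  S5 
(> = start, * = accepting)

start=S0; accept=S4; S0-a->S5; S0-b->S1; S0-c->S5; S1-a->S5; S1-b->S2; S1-c->S5; S2-a->S5; S2-b->S5; S2-c->S3; S3-a->S5; S3-b->S5; S3-c->S4; S4-a->S4; S4-b->S4; S4-c->S4; S5-a->S5; S5-b->S5; S5-c->S5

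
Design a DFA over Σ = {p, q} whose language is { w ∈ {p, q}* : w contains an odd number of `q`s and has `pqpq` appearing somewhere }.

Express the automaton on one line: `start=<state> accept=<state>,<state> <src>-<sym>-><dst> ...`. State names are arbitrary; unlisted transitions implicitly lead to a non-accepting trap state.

start=S0 accept=S9 S0-p->S1 S0-q->S2 S1-p->S1 S1-q->S3 S2-p->S4 S2-q->S0 S3-p->S5 S3-q->S0 S4-p->S4 S4-q->S6 S5-p->S4 S5-q->S7 S6-p->S8 S6-q->S2 S7-p->S7 S7-q->S9 S8-p->S1 S8-q->S9 S9-p->S9 S9-q->S7

Handle the two conditions separately and then intersect. One (2 states) tracks the count of `q`s modulo 2; the other (5 states) tracks whether and how much of `pqpq` has been seen. Each combined state is a pair, one component from each; accept when both components accept.
10 states suffice.
        p   q  
>  S0   S1  S2 
   S1   S1  S3 
   S2   S4  S0 
   S3   S5  S0 
   S4   S4  S6 
   S5   S4  S7 
   S6   S8  S2 
   S7   S7  S9 
   S8   S1  S9 
 * S9   S9  S7 
(> = start, * = accepting)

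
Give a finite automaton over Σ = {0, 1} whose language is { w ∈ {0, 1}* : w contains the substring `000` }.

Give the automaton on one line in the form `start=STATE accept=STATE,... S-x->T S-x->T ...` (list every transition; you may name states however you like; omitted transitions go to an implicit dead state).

Track how much of `000` has been matched so far: state q0 is no progress, q3 is the absorbing accept state reached once `000` has occurred. Intermediate states record partial matches; on a mismatch, fall back to the longest reusable overlap.
        0   1  
>  q0   q1  q0 
   q1   q2  q0 
   q2   q3  q0 
 * q3   q3  q3 
(> = start, * = accepting)

start=q0 accept=q3 q0-0->q1 q0-1->q0 q1-0->q2 q1-1->q0 q2-0->q3 q2-1->q0 q3-0->q3 q3-1->q3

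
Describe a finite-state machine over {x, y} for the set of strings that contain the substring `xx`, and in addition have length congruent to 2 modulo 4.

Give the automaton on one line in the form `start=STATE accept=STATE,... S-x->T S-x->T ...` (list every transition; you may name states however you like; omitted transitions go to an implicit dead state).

Run two small machines in parallel and take their product. One (3 states) tracks whether and how much of `xx` has been seen; the other (4 states) tracks the input length modulo 4. Each combined state is a pair, one component from each; accept when both components accept.
12 states suffice.
       x  y 
>  A   B  C 
   B   D  E 
   C   F  E 
 * D   G  G 
   E   H  I 
   F   G  I 
   G   J  J 
   H   J  A 
   I   K  A 
   J   L  L 
   K   L  C 
   L   D  D 
(> = start, * = accepting)

start=A accept=D A-x->B A-y->C B-x->D B-y->E C-x->F C-y->E D-x->G D-y->G E-x->H E-y->I F-x->G F-y->I G-x->J G-y->J H-x->J H-y->A I-x->K I-y->A J-x->L J-y->L K-x->L K-y->C L-x->D L-y->D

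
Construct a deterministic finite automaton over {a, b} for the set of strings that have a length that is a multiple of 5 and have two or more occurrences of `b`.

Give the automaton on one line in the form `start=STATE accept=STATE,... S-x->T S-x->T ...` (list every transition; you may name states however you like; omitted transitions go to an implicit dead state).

Build one automaton per condition and run them in lockstep. One (5 states) tracks the input length modulo 5; the other (4 states) tracks the count of `b`s, saturating at 3. Each combined state is a pair, one component from each; accept when both components accept.
          a    b  
>  q0     q1   q2 
   q1     q3   q4 
   q2     q4   q5 
   q3     q6   q7 
   q4     q7   q8 
   q5     q8   q9 
   q6    q10  q11 
   q7    q11  q12 
   q8    q12  q13 
   q9    q13  q13 
   q10    q0  q14 
   q11   q14  q15 
   q12   q15  q16 
   q13   q16  q16 
   q14    q2  q17 
 * q15   q17  q18 
 * q16   q18  q18 
   q17    q5  q19 
   q18   q19  q19 
   q19    q9   q9 
(> = start, * = accepting)

start=q0 accept=q15,q16 q0-a->q1 q0-b->q2 q1-a->q3 q1-b->q4 q2-a->q4 q2-b->q5 q3-a->q6 q3-b->q7 q4-a->q7 q4-b->q8 q5-a->q8 q5-b->q9 q6-a->q10 q6-b->q11 q7-a->q11 q7-b->q12 q8-a->q12 q8-b->q13 q9-a->q13 q9-b->q13 q10-a->q0 q10-b->q14 q11-a->q14 q11-b->q15 q12-a->q15 q12-b->q16 q13-a->q16 q13-b->q16 q14-a->q2 q14-b->q17 q15-a->q17 q15-b->q18 q16-a->q18 q16-b->q18 q17-a->q5 q17-b->q19 q18-a->q19 q18-b->q19 q19-a->q9 q19-b->q9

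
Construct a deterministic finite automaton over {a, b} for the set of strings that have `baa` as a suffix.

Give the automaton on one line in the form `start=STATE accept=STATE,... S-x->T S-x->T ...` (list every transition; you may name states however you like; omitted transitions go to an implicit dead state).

Let each state record the length of the longest suffix of the input read so far that is also a prefix of `baa`. S1 means the last symbol is `b`; S2 means the last 2 symbols are `ba`; S3 means the last 3 symbols are `baa`. Accept only at S3, where the string currently ends in `baa`.
A 4-state machine:
        a   b  
>  S0   S0  S1 
   S1   S2  S1 
   S2   S3  S1 
 * S3   S0  S1 
(> = start, * = accepting)

start=S0 accept=S3 S0-a->S0 S0-b->S1 S1-a->S2 S1-b->S1 S2-a->S3 S2-b->S1 S3-a->S0 S3-b->S1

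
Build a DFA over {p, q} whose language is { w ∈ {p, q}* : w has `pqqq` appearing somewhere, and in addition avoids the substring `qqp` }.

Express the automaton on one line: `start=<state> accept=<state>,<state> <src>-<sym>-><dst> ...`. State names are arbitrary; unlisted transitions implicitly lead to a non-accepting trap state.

start=s0 accept=s7 s0-p->s1 s0-q->s2 s1-p->s1 s1-q->s3 s2-p->s1 s2-q->s4 s3-p->s1 s3-q->s5 s4-p->s6 s4-q->s4 s5-p->s6 s5-q->s7 s6-p->s6 s6-q->s8 s7-p->s9 s7-q->s7 s8-p->s6 s8-q->s10 s9-p->s9 s9-q->s9 s10-p->s6 s10-q->s9

Handle the two conditions separately and then intersect. The first has 5 states tracking whether and how much of `pqqq` has been seen; the second has 4 states tracking partial matches of the forbidden pattern `qqp`. A product state is a pair (one from each), accepting exactly when both do.
11 states suffice.
          p    q  
>  s0     s1   s2 
   s1     s1   s3 
   s2     s1   s4 
   s3     s1   s5 
   s4     s6   s4 
   s5     s6   s7 
   s6     s6   s8 
 * s7     s9   s7 
   s8     s6  s10 
   s9     s9   s9 
   s10    s6   s9 
(> = start, * = accepting)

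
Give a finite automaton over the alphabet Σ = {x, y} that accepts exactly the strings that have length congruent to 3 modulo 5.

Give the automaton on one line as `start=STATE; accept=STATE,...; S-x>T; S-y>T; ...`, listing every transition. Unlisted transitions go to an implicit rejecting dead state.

start=s0; accept=s3; s0-x>s1; s0-y>s1; s1-x>s2; s1-y>s2; s2-x>s3; s2-y>s3; s3-x>s4; s3-y>s4; s4-x>s0; s4-y>s0

Count input length modulo 5: every symbol advances one step around the cycle s0 → s1 → s2 → s3 → s4 → s0. Accept at s3.
5 states suffice.
        x   y  
>  s0   s1  s1 
   s1   s2  s2 
   s2   s3  s3 
 * s3   s4  s4 
   s4   s0  s0 
(> = start, * = accepting)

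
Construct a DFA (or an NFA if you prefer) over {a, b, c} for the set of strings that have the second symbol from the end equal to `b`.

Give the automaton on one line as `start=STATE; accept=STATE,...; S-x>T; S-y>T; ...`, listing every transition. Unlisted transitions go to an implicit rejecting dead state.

Because acceptance depends on a position counted from the end, the machine has to buffer the most recent 2 symbols. Make each state the string of the last up-to-2 symbols read; on input `x` shift the window left and append `x`. Accept when the buffered window has length 2 and begins with `b`.
          a    b    c  
>  q0     q1   q2   q3 
   q1     q4   q5   q6 
   q2     q7   q8   q9 
   q3    q10  q11  q12 
   q4     q4   q5   q6 
   q5     q7   q8   q9 
   q6    q10  q11  q12 
 * q7     q4   q5   q6 
 * q8     q7   q8   q9 
 * q9    q10  q11  q12 
   q10    q4   q5   q6 
   q11    q7   q8   q9 
   q12   q10  q11  q12 
(> = start, * = accepting)

start=q0; accept=q7,q8,q9; q0-a>q1; q0-b>q2; q0-c>q3; q1-a>q4; q1-b>q5; q1-c>q6; q2-a>q7; q2-b>q8; q2-c>q9; q3-a>q10; q3-b>q11; q3-c>q12; q4-a>q4; q4-b>q5; q4-c>q6; q5-a>q7; q5-b>q8; q5-c>q9; q6-a>q10; q6-b>q11; q6-c>q12; q7-a>q4; q7-b>q5; q7-c>q6; q8-a>q7; q8-b>q8; q8-c>q9; q9-a>q10; q9-b>q11; q9-c>q12; q10-a>q4; q10-b>q5; q10-c>q6; q11-a>q7; q11-b>q8; q11-c>q9; q12-a>q10; q12-b>q11; q12-c>q12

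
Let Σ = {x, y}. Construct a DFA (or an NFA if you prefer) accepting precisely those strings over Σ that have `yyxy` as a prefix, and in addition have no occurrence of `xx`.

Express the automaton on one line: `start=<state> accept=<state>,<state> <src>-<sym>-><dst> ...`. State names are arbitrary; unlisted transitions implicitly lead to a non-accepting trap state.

Handle the two conditions separately and then intersect. One (6 states) tracks whether the input so far still matches the prefix `yyxy`; the other (3 states) tracks partial matches of the forbidden pattern `xx`. Each combined state is a pair, one component from each; accept when both components accept. Minimizing collapses redundant product states.
A 7-state machine:
        x   y  
>  s0   s1  s2 
   s1   s1  s1 
   s2   s1  s3 
   s3   s4  s1 
   s4   s1  s5 
 * s5   s6  s5 
 * s6   s1  s5 
(> = start, * = accepting)

start=s0 accept=s5,s6 s0-x->s1 s0-y->s2 s1-x->s1 s1-y->s1 s2-x->s1 s2-y->s3 s3-x->s4 s3-y->s1 s4-x->s1 s4-y->s5 s5-x->s6 s5-y->s5 s6-x->s1 s6-y->s5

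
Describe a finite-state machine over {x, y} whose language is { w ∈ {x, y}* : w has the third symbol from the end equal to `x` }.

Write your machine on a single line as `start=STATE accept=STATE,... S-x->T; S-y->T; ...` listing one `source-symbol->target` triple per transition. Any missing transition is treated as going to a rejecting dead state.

A DFA must remember the last 3 symbols (since which symbol is third-to-last isn't known until the input ends). Use one state per possible window of the last ≤3 symbols; accept from those whose window starts with `x`.
15 states suffice.
          x    y  
>  q0     q1   q2 
   q1     q3   q4 
   q2     q5   q6 
   q3     q7   q8 
   q4     q9  q10 
   q5    q11  q12 
   q6    q13  q14 
 * q7     q7   q8 
 * q8     q9  q10 
 * q9    q11  q12 
 * q10   q13  q14 
   q11    q7   q8 
   q12    q9  q10 
   q13   q11  q12 
   q14   q13  q14 
(> = start, * = accepting)

start=q0; accept=q7,q8,q9,q10; q0-x->q1; q0-y->q2; q1-x->q3; q1-y->q4; q2-x->q5; q2-y->q6; q3-x->q7; q3-y->q8; q4-x->q9; q4-y->q10; q5-x->q11; q5-y->q12; q6-x->q13; q6-y->q14; q7-x->q7; q7-y->q8; q8-x->q9; q8-y->q10; q9-x->q11; q9-y->q12; q10-x->q13; q10-y->q14; q11-x->q7; q11-y->q8; q12-x->q9; q12-y->q10; q13-x->q11; q13-y->q12; q14-x->q13; q14-y->q14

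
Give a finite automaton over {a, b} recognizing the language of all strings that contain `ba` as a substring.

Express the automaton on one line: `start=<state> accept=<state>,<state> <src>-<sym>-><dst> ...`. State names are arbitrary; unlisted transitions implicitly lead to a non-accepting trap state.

States q0..q1 record the length of the longest prefix of `ba` that matches the current input suffix. Reaching q2 means `ba` has been seen, and we stay there forever. Accept from q2.
A 3-state machine:
        a   b  
>  q0   q0  q1 
   q1   q2  q1 
 * q2   q2  q2 
(> = start, * = accepting)

start=q0 accept=q2 q0-a->q0 q0-b->q1 q1-a->q2 q1-b->q1 q2-a->q2 q2-b->q2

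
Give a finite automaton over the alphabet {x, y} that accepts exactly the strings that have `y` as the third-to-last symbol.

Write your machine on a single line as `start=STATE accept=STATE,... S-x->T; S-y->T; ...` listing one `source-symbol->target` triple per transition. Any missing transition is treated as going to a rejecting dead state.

Because acceptance depends on a position counted from the end, the machine has to buffer the most recent 3 symbols. Make each state the string of the last up-to-3 symbols read; on input `x` shift the window left and append `x`. Accept when the buffered window has length 3 and begins with `y`.
With 15 states:
          x    y  
>  q0     q1   q2 
   q1     q3   q4 
   q2     q5   q6 
   q3     q7   q8 
   q4     q9  q10 
   q5    q11  q12 
   q6    q13  q14 
   q7     q7   q8 
   q8     q9  q10 
   q9    q11  q12 
   q10   q13  q14 
 * q11    q7   q8 
 * q12    q9  q10 
 * q13   q11  q12 
 * q14   q13  q14 
(> = start, * = accepting)

start=q0; accept=q11,q12,q13,q14; q0-x->q1; q0-y->q2; q1-x->q3; q1-y->q4; q2-x->q5; q2-y->q6; q3-x->q7; q3-y->q8; q4-x->q9; q4-y->q10; q5-x->q11; q5-y->q12; q6-x->q13; q6-y->q14; q7-x->q7; q7-y->q8; q8-x->q9; q8-y->q10; q9-x->q11; q9-y->q12; q10-x->q13; q10-y->q14; q11-x->q7; q11-y->q8; q12-x->q9; q12-y->q10; q13-x->q11; q13-y->q12; q14-x->q13; q14-y->q14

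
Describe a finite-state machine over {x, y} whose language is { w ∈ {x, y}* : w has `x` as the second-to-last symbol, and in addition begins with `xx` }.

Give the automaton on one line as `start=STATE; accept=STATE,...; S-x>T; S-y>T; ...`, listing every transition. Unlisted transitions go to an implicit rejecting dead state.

start=A; accept=D,E; A-x>B; A-y>C; B-x>D; B-y>C; C-x>C; C-y>C; D-x>D; D-y>E; E-x>F; E-y>G; F-x>D; F-y>E; G-x>F; G-y>G

Build one automaton per condition and run them in lockstep. One (7 states) tracks the last 2 symbols read; the other (4 states) tracks whether the input so far still matches the prefix `xx`. Each combined state is a pair, one component from each; accept when both components accept. Minimizing collapses redundant product states.
A 7-state machine:
       x  y 
>  A   B  C 
   B   D  C 
   C   C  C 
 * D   D  E 
 * E   F  G 
   F   D  E 
   G   F  G 
(> = start, * = accepting)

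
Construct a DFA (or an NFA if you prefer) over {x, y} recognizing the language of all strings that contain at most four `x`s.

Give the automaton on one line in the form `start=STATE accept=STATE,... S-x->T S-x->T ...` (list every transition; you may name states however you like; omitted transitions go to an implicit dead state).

start=q0 accept=q0,q1,q2,q3,q4 q0-x->q1 q0-y->q0 q1-x->q2 q1-y->q1 q2-x->q3 q2-y->q2 q3-x->q4 q3-y->q3 q4-x->q5 q4-y->q4 q5-x->q5 q5-y->q5

Count `x`s, saturating at 5: states q0 through q4 mean 0 through 4 `x`s seen; q5 means more than 4. Each `x` increments (capped at q5); other symbols loop. Accept from {q0, q1, q2, q3, q4}.
        x   y  
>* q0   q1  q0 
 * q1   q2  q1 
 * q2   q3  q2 
 * q3   q4  q3 
 * q4   q5  q4 
   q5   q5  q5 
(> = start, * = accepting)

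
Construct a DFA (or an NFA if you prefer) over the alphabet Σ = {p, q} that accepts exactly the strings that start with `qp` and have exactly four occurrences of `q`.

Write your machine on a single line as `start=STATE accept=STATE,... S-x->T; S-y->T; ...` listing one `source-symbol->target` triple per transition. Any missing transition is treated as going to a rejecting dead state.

Run two small machines in parallel and take their product. One (4 states) tracks whether the input so far still matches the prefix `qp`; the other (6 states) tracks the count of `q`s, saturating at 5. Each combined state is a pair, one component from each; accept when both components accept. Minimizing collapses redundant product states.
7 states suffice.
        p   q  
>  S0   S1  S2 
   S1   S1  S1 
   S2   S3  S1 
   S3   S3  S4 
   S4   S4  S5 
   S5   S5  S6 
 * S6   S6  S1 
(> = start, * = accepting)

start=S0; accept=S6; S0-p->S1; S0-q->S2; S1-p->S1; S1-q->S1; S2-p->S3; S2-q->S1; S3-p->S3; S3-q->S4; S4-p->S4; S4-q->S5; S5-p->S5; S5-q->S6; S6-p->S6; S6-q->S1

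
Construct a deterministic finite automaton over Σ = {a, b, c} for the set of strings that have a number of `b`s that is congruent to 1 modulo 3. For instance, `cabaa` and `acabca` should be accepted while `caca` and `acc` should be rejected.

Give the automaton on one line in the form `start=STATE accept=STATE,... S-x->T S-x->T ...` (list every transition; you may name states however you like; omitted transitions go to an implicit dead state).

start=s0 accept=s1 s0-a->s0 s0-b->s1 s0-c->s0 s1-a->s1 s1-b->s2 s1-c->s1 s2-a->s2 s2-b->s0 s2-c->s2

Keep the running count of `b`s modulo 3: each `b` advances along the cycle s0 → s1 → s2 → s0 while other symbols loop. Accept at s1.
A 3-state machine:
        a   b   c  
>  s0   s0  s1  s0 
 * s1   s1  s2  s1 
   s2   s2  s0  s2 
(> = start, * = accepting)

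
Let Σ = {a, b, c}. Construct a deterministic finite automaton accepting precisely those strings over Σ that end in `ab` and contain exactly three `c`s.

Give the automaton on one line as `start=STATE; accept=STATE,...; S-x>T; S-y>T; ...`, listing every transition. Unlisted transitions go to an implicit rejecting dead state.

Run two small machines in parallel and take their product. The first has 3 states tracking how much of the suffix `ab` has currently been matched; the second has 5 states tracking the count of `c`s, saturating at 4. A product state is a pair (one from each), accepting exactly when both do.
With 15 states:
          a    b    c  
>  S0     S1   S0   S2 
   S1     S1   S3   S2 
   S2     S4   S2   S5 
   S3     S1   S0   S2 
   S4     S4   S6   S5 
   S5     S7   S5   S8 
   S6     S4   S2   S5 
   S7     S7   S9   S8 
   S8    S10   S8  S11 
   S9     S7   S5   S8 
   S10   S10  S12  S11 
   S11   S13  S11  S11 
 * S12   S10   S8  S11 
   S13   S13  S14  S11 
   S14   S13  S11  S11 
(> = start, * = accepting)

start=S0; accept=S12; S0-a>S1; S0-b>S0; S0-c>S2; S1-a>S1; S1-b>S3; S1-c>S2; S2-a>S4; S2-b>S2; S2-c>S5; S3-a>S1; S3-b>S0; S3-c>S2; S4-a>S4; S4-b>S6; S4-c>S5; S5-a>S7; S5-b>S5; S5-c>S8; S6-a>S4; S6-b>S2; S6-c>S5; S7-a>S7; S7-b>S9; S7-c>S8; S8-a>S10; S8-b>S8; S8-c>S11; S9-a>S7; S9-b>S5; S9-c>S8; S10-a>S10; S10-b>S12; S10-c>S11; S11-a>S13; S11-b>S11; S11-c>S11; S12-a>S10; S12-b>S8; S12-c>S11; S13-a>S13; S13-b>S14; S13-c>S11; S14-a>S13; S14-b>S11; S14-c>S11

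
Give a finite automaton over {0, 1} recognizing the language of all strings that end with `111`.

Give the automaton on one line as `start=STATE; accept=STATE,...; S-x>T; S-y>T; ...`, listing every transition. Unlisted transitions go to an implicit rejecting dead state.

start=A; accept=D; A-0>A; A-1>B; B-0>A; B-1>C; C-0>A; C-1>D; D-0>A; D-1>D

Remember how much of `111` the current input suffix matches. State A means no match yet; B means the last symbol is `1`; C means the last 2 symbols are `11`; D means the last 3 symbols are `111`. Only D accepts. On a mismatch, fall back to the longest proper suffix that is still a prefix of `111`.
With 4 states:
       0  1 
>  A   A  B 
   B   A  C 
   C   A  D 
 * D   A  D 
(> = start, * = accepting)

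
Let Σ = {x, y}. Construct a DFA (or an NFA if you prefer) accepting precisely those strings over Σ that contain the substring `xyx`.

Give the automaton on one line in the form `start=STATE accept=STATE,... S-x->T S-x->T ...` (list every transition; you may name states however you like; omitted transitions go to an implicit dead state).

States q0..q2 record the length of the longest prefix of `xyx` that matches the current input suffix. Reaching q3 means `xyx` has been seen, and we stay there forever. Accept from q3.
        x   y  
>  q0   q1  q0 
   q1   q1  q2 
   q2   q3  q0 
 * q3   q3  q3 
(> = start, * = accepting)

start=q0 accept=q3 q0-x->q1 q0-y->q0 q1-x->q1 q1-y->q2 q2-x->q3 q2-y->q0 q3-x->q3 q3-y->q3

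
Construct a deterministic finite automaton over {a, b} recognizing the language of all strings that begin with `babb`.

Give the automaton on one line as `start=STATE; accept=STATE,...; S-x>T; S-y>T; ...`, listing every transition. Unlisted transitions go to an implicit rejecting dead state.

start=q0; accept=q4; q0-a>q5; q0-b>q1; q1-a>q2; q1-b>q5; q2-a>q5; q2-b>q3; q3-a>q5; q3-b>q4; q4-a>q4; q4-b>q4; q5-a>q5; q5-b>q5

Check the first 4 symbols one by one: q0 through q3 record how many have matched `babb` so far; any wrong symbol goes to the dead state q5. After all 4 match we enter the accepting sink q4.
With 6 states:
        a   b  
>  q0   q5  q1 
   q1   q2  q5 
   q2   q5  q3 
   q3   q5  q4 
 * q4   q4  q4 
   q5   q5  q5 
(> = start, * = accepting)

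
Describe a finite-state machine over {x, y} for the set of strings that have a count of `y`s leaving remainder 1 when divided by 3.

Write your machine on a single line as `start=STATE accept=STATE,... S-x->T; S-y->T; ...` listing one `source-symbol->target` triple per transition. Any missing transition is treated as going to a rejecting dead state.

The only thing that matters is how many `y`s have appeared, reduced mod 3. Use one state per residue: S0 for 0, …, S2 for 2. Reading `y` moves to the next residue; anything else stays put. S1 is accepting.
3 states suffice.
        x   y  
>  S0   S0  S1 
 * S1   S1  S2 
   S2   S2  S0 
(> = start, * = accepting)

start=S0; accept=S1; S0-x->S0; S0-y->S1; S1-x->S1; S1-y->S2; S2-x->S2; S2-y->S0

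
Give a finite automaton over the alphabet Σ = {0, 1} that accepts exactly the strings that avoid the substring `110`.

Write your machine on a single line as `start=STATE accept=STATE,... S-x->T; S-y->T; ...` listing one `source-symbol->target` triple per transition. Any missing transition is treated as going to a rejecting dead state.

start=q0; accept=q0,q1,q2; q0-0->q0; q0-1->q1; q1-0->q0; q1-1->q2; q2-0->q3; q2-1->q2; q3-0->q3; q3-1->q3

Track partial matches of the forbidden pattern `110`. State q3 is a dead state reached once `110` has occurred; every other state accepts. q0 means no part of `110` is currently matched.
        0   1  
>* q0   q0  q1 
 * q1   q0  q2 
 * q2   q3  q2 
   q3   q3  q3 
(> = start, * = accepting)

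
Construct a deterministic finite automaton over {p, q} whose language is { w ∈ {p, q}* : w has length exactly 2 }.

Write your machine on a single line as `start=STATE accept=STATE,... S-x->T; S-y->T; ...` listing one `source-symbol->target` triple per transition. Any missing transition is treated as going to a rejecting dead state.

We only need to distinguish lengths 0, 1, …, 2, and '>2'. Chain A → B → C → D on every symbol, with D looping. Accepting states: {C}.
A 4-state machine:
       p  q 
>  A   B  B 
   B   C  C 
 * C   D  D 
   D   D  D 
(> = start, * = accepting)

start=A; accept=C; A-p->B; A-q->B; B-p->C; B-q->C; C-p->D; C-q->D; D-p->D; D-q->D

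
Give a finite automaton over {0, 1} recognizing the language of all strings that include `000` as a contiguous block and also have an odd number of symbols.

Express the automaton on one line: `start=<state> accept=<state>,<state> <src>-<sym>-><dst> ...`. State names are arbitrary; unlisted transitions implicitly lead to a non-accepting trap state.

start=s0 accept=s5 s0-0->s1 s0-1->s2 s1-0->s3 s1-1->s0 s2-0->s4 s2-1->s0 s3-0->s5 s3-1->s2 s4-0->s6 s4-1->s2 s5-0->s7 s5-1->s7 s6-0->s7 s6-1->s0 s7-0->s5 s7-1->s5

Build one automaton per condition and run them in lockstep. One (4 states) tracks whether and how much of `000` has been seen; the other (2 states) tracks the input length modulo 2. Each combined state is a pair, one component from each; accept when both components accept.
With 8 states:
        0   1  
>  s0   s1  s2 
   s1   s3  s0 
   s2   s4  s0 
   s3   s5  s2 
   s4   s6  s2 
 * s5   s7  s7 
   s6   s7  s0 
   s7   s5  s5 
(> = start, * = accepting)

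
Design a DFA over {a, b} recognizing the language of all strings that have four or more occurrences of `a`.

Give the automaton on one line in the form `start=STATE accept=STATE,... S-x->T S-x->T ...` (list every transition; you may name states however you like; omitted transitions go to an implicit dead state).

start=S0 accept=S4,S5 S0-a->S1 S0-b->S0 S1-a->S2 S1-b->S1 S2-a->S3 S2-b->S2 S3-a->S4 S3-b->S3 S4-a->S5 S4-b->S4 S5-a->S5 S5-b->S5

Only the number of `a`s matters, and only up to 5. Make a chain S0 → S1 → S2 → S3 → S4 → S5 advanced by each `a` (with S5 absorbing); every other symbol self-loops. The accepting set is {S4, S5}.
A 6-state machine:
        a   b  
>  S0   S1  S0 
   S1   S2  S1 
   S2   S3  S2 
   S3   S4  S3 
 * S4   S5  S4 
 * S5   S5  S5 
(> = start, * = accepting)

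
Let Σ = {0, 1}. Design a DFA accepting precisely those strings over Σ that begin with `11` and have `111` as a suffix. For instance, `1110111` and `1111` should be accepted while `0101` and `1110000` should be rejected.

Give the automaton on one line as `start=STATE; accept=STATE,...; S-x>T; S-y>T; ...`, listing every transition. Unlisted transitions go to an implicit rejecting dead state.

start=q0; accept=q5; q0-0>q1; q0-1>q2; q1-0>q1; q1-1>q1; q2-0>q1; q2-1>q3; q3-0>q4; q3-1>q5; q4-0>q4; q4-1>q6; q5-0>q4; q5-1>q5; q6-0>q4; q6-1>q3

Run two small machines in parallel and take their product. The first has 4 states tracking whether the input so far still matches the prefix `11`; the second has 4 states tracking how much of the suffix `111` has currently been matched. A product state is a pair (one from each), accepting exactly when both do. After merging equivalent states the machine shrinks.
7 states suffice.
        0   1  
>  q0   q1  q2 
   q1   q1  q1 
   q2   q1  q3 
   q3   q4  q5 
   q4   q4  q6 
 * q5   q4  q5 
   q6   q4  q3 
(> = start, * = accepting)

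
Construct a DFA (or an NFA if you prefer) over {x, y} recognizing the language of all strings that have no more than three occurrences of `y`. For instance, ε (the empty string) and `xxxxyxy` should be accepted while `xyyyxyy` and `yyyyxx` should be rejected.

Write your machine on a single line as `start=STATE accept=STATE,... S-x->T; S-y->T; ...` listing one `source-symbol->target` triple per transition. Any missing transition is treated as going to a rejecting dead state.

Count `y`s, saturating at 4: states s0 through s3 mean 0 through 3 `y`s seen; s4 means more than 3. Each `y` increments (capped at s4); other symbols loop. Accept from {s0, s1, s2, s3}.
With 5 states:
        x   y  
>* s0   s0  s1 
 * s1   s1  s2 
 * s2   s2  s3 
 * s3   s3  s4 
   s4   s4  s4 
(> = start, * = accepting)

start=s0; accept=s0,s1,s2,s3; s0-x->s0; s0-y->s1; s1-x->s1; s1-y->s2; s2-x->s2; s2-y->s3; s3-x->s3; s3-y->s4; s4-x->s4; s4-y->s4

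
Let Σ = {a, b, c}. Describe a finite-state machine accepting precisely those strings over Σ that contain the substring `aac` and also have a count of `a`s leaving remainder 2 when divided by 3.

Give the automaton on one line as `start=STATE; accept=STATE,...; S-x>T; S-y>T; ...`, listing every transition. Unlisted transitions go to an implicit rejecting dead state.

start=q0; accept=q6; q0-a>q1; q0-b>q0; q0-c>q0; q1-a>q2; q1-b>q3; q1-c>q3; q2-a>q4; q2-b>q5; q2-c>q6; q3-a>q7; q3-b>q3; q3-c>q3; q4-a>q8; q4-b>q0; q4-c>q9; q5-a>q10; q5-b>q5; q5-c>q5; q6-a>q9; q6-b>q6; q6-c>q6; q7-a>q4; q7-b>q5; q7-c>q5; q8-a>q2; q8-b>q3; q8-c>q11; q9-a>q11; q9-b>q9; q9-c>q9; q10-a>q8; q10-b>q0; q10-c>q0; q11-a>q6; q11-b>q11; q11-c>q11

Build one automaton per condition and run them in lockstep. The first has 4 states tracking whether and how much of `aac` has been seen; the second has 3 states tracking the count of `a`s modulo 3. A product state is a pair (one from each), accepting exactly when both do.
12 states suffice.
          a    b    c  
>  q0     q1   q0   q0 
   q1     q2   q3   q3 
   q2     q4   q5   q6 
   q3     q7   q3   q3 
   q4     q8   q0   q9 
   q5    q10   q5   q5 
 * q6     q9   q6   q6 
   q7     q4   q5   q5 
   q8     q2   q3  q11 
   q9    q11   q9   q9 
   q10    q8   q0   q0 
   q11    q6  q11  q11 
(> = start, * = accepting)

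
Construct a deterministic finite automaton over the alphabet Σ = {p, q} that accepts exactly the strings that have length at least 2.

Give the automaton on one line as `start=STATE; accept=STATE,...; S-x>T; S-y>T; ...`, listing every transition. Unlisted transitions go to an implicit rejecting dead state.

We only need to distinguish lengths 0, 1, …, 2, and '>2'. Chain s0 → s1 → s2 → s3 on every symbol, with s3 looping. Accepting states: {s2, s3}.
4 states suffice.
        p   q  
>  s0   s1  s1 
   s1   s2  s2 
 * s2   s3  s3 
 * s3   s3  s3 
(> = start, * = accepting)

start=s0; accept=s2,s3; s0-p>s1; s0-q>s1; s1-p>s2; s1-q>s2; s2-p>s3; s2-q>s3; s3-p>s3; s3-q>s3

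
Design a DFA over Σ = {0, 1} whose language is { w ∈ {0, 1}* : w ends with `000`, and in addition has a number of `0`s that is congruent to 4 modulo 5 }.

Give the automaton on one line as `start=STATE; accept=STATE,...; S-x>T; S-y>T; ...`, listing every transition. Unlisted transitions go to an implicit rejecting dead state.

Build one automaton per condition and run them in lockstep. One (4 states) tracks how much of the suffix `000` has currently been matched; the other (5 states) tracks the count of `0`s modulo 5. Each combined state is a pair, one component from each; accept when both components accept.
With 20 states:
       0  1 
>  A   B  A 
   B   C  D 
   C   E  F 
   D   G  D 
   E   H  I 
   F   J  F 
   G   K  F 
 * H   L  M 
   I   N  I 
   J   O  I 
   K   H  I 
   L   P  A 
   M   Q  M 
   N   R  M 
   O   L  M 
   P   S  D 
   Q   T  A 
   R   P  A 
   S   E  F 
   T   S  D 
(> = start, * = accepting)

start=A; accept=H; A-0>B; A-1>A; B-0>C; B-1>D; C-0>E; C-1>F; D-0>G; D-1>D; E-0>H; E-1>I; F-0>J; F-1>F; G-0>K; G-1>F; H-0>L; H-1>M; I-0>N; I-1>I; J-0>O; J-1>I; K-0>H; K-1>I; L-0>P; L-1>A; M-0>Q; M-1>M; N-0>R; N-1>M; O-0>L; O-1>M; P-0>S; P-1>D; Q-0>T; Q-1>A; R-0>P; R-1>A; S-0>E; S-1>F; T-0>S; T-1>D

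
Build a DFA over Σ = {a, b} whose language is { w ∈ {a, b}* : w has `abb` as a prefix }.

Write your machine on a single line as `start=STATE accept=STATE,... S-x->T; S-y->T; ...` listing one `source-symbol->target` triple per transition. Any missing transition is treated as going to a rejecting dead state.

Walk along `abb` while the input agrees: from s0 take `a` to s1, and so on. Any deviation drops to the rejecting sink s4. Once s3 is reached the prefix is confirmed and every continuation is accepted.
A 5-state machine:
        a   b  
>  s0   s1  s4 
   s1   s4  s2 
   s2   s4  s3 
 * s3   s3  s3 
   s4   s4  s4 
(> = start, * = accepting)

start=s0; accept=s3; s0-a->s1; s0-b->s4; s1-a->s4; s1-b->s2; s2-a->s4; s2-b->s3; s3-a->s3; s3-b->s3; s4-a->s4; s4-b->s4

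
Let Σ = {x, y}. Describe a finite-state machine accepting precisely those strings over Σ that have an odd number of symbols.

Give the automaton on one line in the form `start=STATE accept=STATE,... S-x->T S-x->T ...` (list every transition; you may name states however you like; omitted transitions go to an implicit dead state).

start=A accept=B A-x->B A-y->B B-x->A B-y->A

Count input length modulo 2: every symbol advances one step around the cycle A → B → A. Accept at B.
A 2-state machine:
       x  y 
>  A   B  B 
 * B   A  A 
(> = start, * = accepting)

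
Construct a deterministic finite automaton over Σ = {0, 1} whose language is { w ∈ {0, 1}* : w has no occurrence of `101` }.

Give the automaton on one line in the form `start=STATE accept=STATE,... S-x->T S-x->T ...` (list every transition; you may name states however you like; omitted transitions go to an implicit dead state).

start=S0 accept=S0,S1,S2 S0-0->S0 S0-1->S1 S1-0->S2 S1-1->S1 S2-0->S0 S2-1->S3 S3-0->S3 S3-1->S3

This is the complement of 'contains `101`'. Use the same substring-matching states — S0 through S3 holding how much of `101` has just been matched — but flip the accepting set: everything except the trap S3 accepts.
4 states suffice.
        0   1  
>* S0   S0  S1 
 * S1   S2  S1 
 * S2   S0  S3 
   S3   S3  S3 
(> = start, * = accepting)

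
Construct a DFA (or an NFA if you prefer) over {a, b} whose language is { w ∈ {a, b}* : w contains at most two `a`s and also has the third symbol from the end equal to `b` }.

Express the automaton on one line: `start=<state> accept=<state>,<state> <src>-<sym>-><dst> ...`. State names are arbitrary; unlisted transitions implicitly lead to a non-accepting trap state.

Build one automaton per condition and run them in lockstep. The first has 4 states tracking the count of `a`s, saturating at 3; the second has 15 states tracking the last 3 symbols read. A product state is a pair (one from each), accepting exactly when both do. After merging equivalent states the machine shrinks.
20 states suffice.
          a    b  
>  q0     q1   q2 
   q1     q3   q4 
   q2     q5   q6 
   q3     q7   q8 
   q4     q9  q10 
   q5    q11  q12 
   q6    q13  q14 
   q7     q7   q7 
   q8     q7  q15 
   q9     q7  q16 
   q10   q17  q18 
 * q11    q7   q8 
 * q12    q9  q10 
 * q13   q11  q12 
 * q14   q13  q14 
   q15    q7  q19 
 * q16    q7  q15 
 * q17    q7  q16 
 * q18   q17  q18 
 * q19    q7  q19 
(> = start, * = accepting)

start=q0 accept=q11,q12,q13,q14,q16,q17,q18,q19 q0-a->q1 q0-b->q2 q1-a->q3 q1-b->q4 q2-a->q5 q2-b->q6 q3-a->q7 q3-b->q8 q4-a->q9 q4-b->q10 q5-a->q11 q5-b->q12 q6-a->q13 q6-b->q14 q7-a->q7 q7-b->q7 q8-a->q7 q8-b->q15 q9-a->q7 q9-b->q16 q10-a->q17 q10-b->q18 q11-a->q7 q11-b->q8 q12-a->q9 q12-b->q10 q13-a->q11 q13-b->q12 q14-a->q13 q14-b->q14 q15-a->q7 q15-b->q19 q16-a->q7 q16-b->q15 q17-a->q7 q17-b->q16 q18-a->q17 q18-b->q18 q19-a->q7 q19-b->q19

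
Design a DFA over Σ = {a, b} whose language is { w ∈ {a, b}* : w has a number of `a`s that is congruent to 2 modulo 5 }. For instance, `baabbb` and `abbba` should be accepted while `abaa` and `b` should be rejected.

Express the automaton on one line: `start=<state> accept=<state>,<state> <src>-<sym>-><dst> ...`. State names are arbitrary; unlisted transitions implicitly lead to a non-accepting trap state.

Keep the running count of `a`s modulo 5: each `a` advances along the cycle q0 → q1 → q2 → q3 → q4 → q0 while other symbols loop. Accept at q2.
5 states suffice.
        a   b  
>  q0   q1  q0 
   q1   q2  q1 
 * q2   q3  q2 
   q3   q4  q3 
   q4   q0  q4 
(> = start, * = accepting)

start=q0 accept=q2 q0-a->q1 q0-b->q0 q1-a->q2 q1-b->q1 q2-a->q3 q2-b->q2 q3-a->q4 q3-b->q3 q4-a->q0 q4-b->q4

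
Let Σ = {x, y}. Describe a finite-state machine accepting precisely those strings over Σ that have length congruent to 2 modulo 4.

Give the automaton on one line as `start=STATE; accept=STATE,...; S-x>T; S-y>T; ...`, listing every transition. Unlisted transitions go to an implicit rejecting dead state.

Count input length modulo 4: every symbol advances one step around the cycle s0 → s1 → s2 → s3 → s0. Accept at s2.
        x   y  
>  s0   s1  s1 
   s1   s2  s2 
 * s2   s3  s3 
   s3   s0  s0 
(> = start, * = accepting)

start=s0; accept=s2; s0-x>s1; s0-y>s1; s1-x>s2; s1-y>s2; s2-x>s3; s2-y>s3; s3-x>s0; s3-y>s0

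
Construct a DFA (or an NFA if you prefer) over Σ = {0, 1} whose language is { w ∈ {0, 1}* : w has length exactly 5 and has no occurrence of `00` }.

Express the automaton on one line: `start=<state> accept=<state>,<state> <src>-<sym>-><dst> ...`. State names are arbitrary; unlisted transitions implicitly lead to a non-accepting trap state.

Run two small machines in parallel and take their product. The first has 7 states tracking the input length, saturating at 6; the second has 3 states tracking partial matches of the forbidden pattern `00`. A product state is a pair (one from each), accepting exactly when both do.
          0    1  
>  s0     s1   s2 
   s1     s3   s4 
   s2     s5   s4 
   s3     s6   s6 
   s4     s7   s8 
   s5     s6   s8 
   s6     s9   s9 
   s7     s9  s10 
   s8    s11  s10 
   s9    s12  s12 
   s10   s13  s14 
   s11   s12  s14 
   s12   s15  s15 
 * s13   s15  s16 
 * s14   s17  s16 
   s15   s15  s15 
   s16   s17  s16 
   s17   s15  s16 
(> = start, * = accepting)

start=s0 accept=s13,s14 s0-0->s1 s0-1->s2 s1-0->s3 s1-1->s4 s2-0->s5 s2-1->s4 s3-0->s6 s3-1->s6 s4-0->s7 s4-1->s8 s5-0->s6 s5-1->s8 s6-0->s9 s6-1->s9 s7-0->s9 s7-1->s10 s8-0->s11 s8-1->s10 s9-0->s12 s9-1->s12 s10-0->s13 s10-1->s14 s11-0->s12 s11-1->s14 s12-0->s15 s12-1->s15 s13-0->s15 s13-1->s16 s14-0->s17 s14-1->s16 s15-0->s15 s15-1->s15 s16-0->s17 s16-1->s16 s17-0->s15 s17-1->s16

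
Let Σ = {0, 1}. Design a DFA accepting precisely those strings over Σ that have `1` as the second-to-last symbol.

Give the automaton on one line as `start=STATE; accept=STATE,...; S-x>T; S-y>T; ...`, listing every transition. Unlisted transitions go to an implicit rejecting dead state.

start=A; accept=F,G; A-0>B; A-1>C; B-0>D; B-1>E; C-0>F; C-1>G; D-0>D; D-1>E; E-0>F; E-1>G; F-0>D; F-1>E; G-0>F; G-1>G

Because acceptance depends on a position counted from the end, the machine has to buffer the most recent 2 symbols. Make each state the string of the last up-to-2 symbols read; on input `x` shift the window left and append `x`. Accept when the buffered window has length 2 and begins with `1`.
A 7-state machine:
       0  1 
>  A   B  C 
   B   D  E 
   C   F  G 
   D   D  E 
   E   F  G 
 * F   D  E 
 * G   F  G 
(> = start, * = accepting)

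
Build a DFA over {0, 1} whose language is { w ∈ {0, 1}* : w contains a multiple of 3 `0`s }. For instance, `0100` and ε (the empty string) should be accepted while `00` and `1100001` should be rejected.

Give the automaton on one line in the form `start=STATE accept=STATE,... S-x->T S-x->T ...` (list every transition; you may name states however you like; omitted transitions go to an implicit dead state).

start=s0 accept=s0 s0-0->s1 s0-1->s0 s1-0->s2 s1-1->s1 s2-0->s0 s2-1->s2

The only thing that matters is how many `0`s have appeared, reduced mod 3. Use one state per residue: s0 for 0, …, s2 for 2. Reading `0` moves to the next residue; anything else stays put. s0 is accepting.
        0   1  
>* s0   s1  s0 
   s1   s2  s1 
   s2   s0  s2 
(> = start, * = accepting)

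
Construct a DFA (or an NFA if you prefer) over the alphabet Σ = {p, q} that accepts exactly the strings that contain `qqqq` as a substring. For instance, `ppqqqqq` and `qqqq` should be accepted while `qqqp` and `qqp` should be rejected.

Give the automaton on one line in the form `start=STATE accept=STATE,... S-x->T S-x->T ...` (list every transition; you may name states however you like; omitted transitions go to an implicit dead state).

start=A accept=E A-p->A A-q->B B-p->A B-q->C C-p->A C-q->D D-p->A D-q->E E-p->E E-q->E

Track how much of `qqqq` has been matched so far: state A is no progress, E is the absorbing accept state reached once `qqqq` has occurred. Intermediate states record partial matches; on a mismatch, fall back to the longest reusable overlap.
A 5-state machine:
       p  q 
>  A   A  B 
   B   A  C 
   C   A  D 
   D   A  E 
 * E   E  E 
(> = start, * = accepting)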